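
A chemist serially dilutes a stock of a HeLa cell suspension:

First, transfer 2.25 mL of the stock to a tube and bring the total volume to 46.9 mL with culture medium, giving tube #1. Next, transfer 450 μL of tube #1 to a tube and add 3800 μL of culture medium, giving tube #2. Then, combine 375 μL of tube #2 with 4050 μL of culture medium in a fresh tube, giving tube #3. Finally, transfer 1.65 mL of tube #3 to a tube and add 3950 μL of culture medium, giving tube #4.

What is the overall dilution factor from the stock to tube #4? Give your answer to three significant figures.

7.88 × 10^3

Step 1: 2.25 mL brought to 46.9 mL → factor 46.9/2.25 = 20.844
Step 2: 450 μL + 3800 μL = 4250 μL total → factor 4250/450 = 9.4444
Step 3: 375 μL + 4050 μL = 4425 μL total → factor 4425/375 = 11.8
Step 4: 1.65 mL + 3950 μL = 5.6 mL total → factor 5.6/1.65 = 3.3939
Overall dilution factor = 20.844 × 9.4444 × 11.8 × 3.3939 = 7884.1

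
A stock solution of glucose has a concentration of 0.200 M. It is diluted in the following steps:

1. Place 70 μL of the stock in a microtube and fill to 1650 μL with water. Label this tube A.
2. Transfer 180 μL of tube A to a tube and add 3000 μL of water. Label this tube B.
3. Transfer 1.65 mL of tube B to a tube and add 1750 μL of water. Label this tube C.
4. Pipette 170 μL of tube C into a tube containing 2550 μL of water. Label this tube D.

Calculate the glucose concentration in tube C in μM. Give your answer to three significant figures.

Step 1: 70 μL brought to 1650 μL → factor 1650/70 = 23.571
Step 2: 180 μL + 3000 μL = 3180 μL total → factor 3180/180 = 17.667
Step 3: 1.65 mL + 1750 μL = 3.4 mL total → factor 3.4/1.65 = 2.0606
Dilution factor through tube C = 23.571 × 17.667 × 2.0606 = 858.1
[tube C] = 0.200 M / 858.1 = 0.0002331 M = 233 μM

233 μM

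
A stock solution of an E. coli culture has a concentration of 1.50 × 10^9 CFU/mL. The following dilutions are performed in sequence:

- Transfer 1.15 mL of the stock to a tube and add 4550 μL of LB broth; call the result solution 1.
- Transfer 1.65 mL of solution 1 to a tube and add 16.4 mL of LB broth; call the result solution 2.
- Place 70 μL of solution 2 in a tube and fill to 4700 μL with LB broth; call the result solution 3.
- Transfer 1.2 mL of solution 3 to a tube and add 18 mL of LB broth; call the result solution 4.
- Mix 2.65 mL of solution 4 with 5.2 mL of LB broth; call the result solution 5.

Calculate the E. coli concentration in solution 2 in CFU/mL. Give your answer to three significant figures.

2.77 × 10^7 CFU/mL

Step 1: 1.15 mL + 4550 μL = 5.7 mL total → factor 5.7/1.15 = 4.9565
Step 2: 1.65 mL + 16.4 mL = 18.05 mL total → factor 18.05/1.65 = 10.939
Dilution factor through solution 2 = 4.9565 × 10.939 = 54.221
[solution 2] = 1.50 × 10^9 CFU/mL / 54.221 = 2.77 × 10^7 CFU/mL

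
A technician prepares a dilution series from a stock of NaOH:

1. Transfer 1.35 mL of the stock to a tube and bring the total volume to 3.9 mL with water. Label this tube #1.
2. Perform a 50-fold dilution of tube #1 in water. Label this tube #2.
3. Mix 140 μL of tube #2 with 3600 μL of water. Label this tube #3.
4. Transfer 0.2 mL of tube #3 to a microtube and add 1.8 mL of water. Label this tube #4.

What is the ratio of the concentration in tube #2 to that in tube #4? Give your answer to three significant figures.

267

Step 1: 1.35 mL brought to 3.9 mL → factor 3.9/1.35 = 2.8889
Step 2: 50-fold → factor 50
Step 3: 140 μL + 3600 μL = 3740 μL total → factor 3740/140 = 26.714
Step 4: 0.2 mL + 1.8 mL = 2 mL total → factor 2/0.2 = 10
Dilution factor to tube #2 = 144.44; to tube #4 = 38587
[tube #2]/[tube #4] = (factor to tube #4)/(factor to tube #2) = 38587/144.44 = 267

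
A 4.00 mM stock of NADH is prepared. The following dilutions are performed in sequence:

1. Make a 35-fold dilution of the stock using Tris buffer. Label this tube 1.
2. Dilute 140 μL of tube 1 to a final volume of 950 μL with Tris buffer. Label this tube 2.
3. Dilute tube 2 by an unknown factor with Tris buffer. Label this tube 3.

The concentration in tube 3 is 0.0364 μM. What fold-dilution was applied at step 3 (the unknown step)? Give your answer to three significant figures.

Step 1: 35-fold → factor 35
Step 2: 140 μL brought to 950 μL → factor 950/140 = 6.7857
Step 3: unknown factor x
Product of known-step factors = 237.5
Overall factor = 4.00 mM / (0.0364 μM) = 1.0989 × 10^5
x = 1.0989 × 10^5 / 237.5 = 463

463-fold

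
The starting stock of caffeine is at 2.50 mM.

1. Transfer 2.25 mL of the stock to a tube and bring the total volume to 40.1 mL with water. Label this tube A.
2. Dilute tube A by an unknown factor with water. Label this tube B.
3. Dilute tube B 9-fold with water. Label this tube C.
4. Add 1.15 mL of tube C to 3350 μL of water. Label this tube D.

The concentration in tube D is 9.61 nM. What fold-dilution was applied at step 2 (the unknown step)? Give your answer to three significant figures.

Step 1: 2.25 mL brought to 40.1 mL → factor 40.1/2.25 = 17.822
Step 2: unknown factor x
Step 3: 9-fold → factor 9
Step 4: 1.15 mL + 3350 μL = 4.5 mL total → factor 4.5/1.15 = 3.913
Product of known-step factors = 627.65
Overall factor = 2.50 mM / (9.61 nM) = 2.6015 × 10^5
x = 2.6015 × 10^5 / 627.65 = 414

414-fold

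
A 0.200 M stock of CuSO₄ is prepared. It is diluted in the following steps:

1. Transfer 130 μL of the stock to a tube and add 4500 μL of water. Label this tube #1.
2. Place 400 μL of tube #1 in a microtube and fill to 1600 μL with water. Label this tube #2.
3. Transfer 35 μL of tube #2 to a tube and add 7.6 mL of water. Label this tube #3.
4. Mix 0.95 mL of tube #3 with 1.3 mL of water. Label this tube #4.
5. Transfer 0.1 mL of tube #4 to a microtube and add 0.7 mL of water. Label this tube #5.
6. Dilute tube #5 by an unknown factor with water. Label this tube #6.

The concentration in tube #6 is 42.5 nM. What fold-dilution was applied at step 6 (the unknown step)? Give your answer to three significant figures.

7.99-fold

Step 1: 130 μL + 4500 μL = 4630 μL total → factor 4630/130 = 35.615
Step 2: 400 μL brought to 1600 μL → factor 1600/400 = 4
Step 3: 35 μL + 7.6 mL = 7635 μL total → factor 7635/35 = 218.14
Step 4: 0.95 mL + 1.3 mL = 2.25 mL total → factor 2.25/0.95 = 2.3684
Step 5: 0.1 mL + 0.7 mL = 0.8 mL total → factor 0.8/0.1 = 8
Step 6: unknown factor x
Product of known-step factors = 5.8883 × 10^5
Overall factor = 0.200 M / (42.5 nM) = 4.7059 × 10^6
x = 4.7059 × 10^6 / 5.8883 × 10^5 = 7.99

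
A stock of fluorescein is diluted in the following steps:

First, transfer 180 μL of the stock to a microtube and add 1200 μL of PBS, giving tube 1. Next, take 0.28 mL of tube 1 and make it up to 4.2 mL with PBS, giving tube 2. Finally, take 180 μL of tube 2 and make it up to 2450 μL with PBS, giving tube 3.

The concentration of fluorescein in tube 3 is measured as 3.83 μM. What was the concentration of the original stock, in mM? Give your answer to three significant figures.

6.00 mM

Step 1: 180 μL + 1200 μL = 1380 μL total → factor 1380/180 = 7.6667
Step 2: 0.28 mL brought to 4.2 mL → factor 4.2/0.28 = 15
Step 3: 180 μL brought to 2450 μL → factor 2450/180 = 13.611
Overall dilution factor = 7.6667 × 15 × 13.611 = 1565.3
Stock = 3.83 μM × 1565.3 = 5995 μM = 6.00 mM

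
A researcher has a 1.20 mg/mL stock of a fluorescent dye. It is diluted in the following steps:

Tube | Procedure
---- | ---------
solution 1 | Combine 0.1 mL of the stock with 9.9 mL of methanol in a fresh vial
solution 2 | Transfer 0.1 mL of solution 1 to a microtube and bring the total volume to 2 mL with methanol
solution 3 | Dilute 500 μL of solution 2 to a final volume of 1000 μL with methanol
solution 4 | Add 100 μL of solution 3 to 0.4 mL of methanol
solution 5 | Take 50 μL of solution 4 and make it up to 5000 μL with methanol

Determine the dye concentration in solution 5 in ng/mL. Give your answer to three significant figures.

0.600 ng/mL

Step 1: 0.1 mL + 9.9 mL = 10 mL total → factor 10/0.1 = 100
Step 2: 0.1 mL brought to 2 mL → factor 2/0.1 = 20
Step 3: 500 μL brought to 1000 μL → factor 1000/500 = 2
Step 4: 100 μL + 0.4 mL = 500 μL total → factor 500/100 = 5
Step 5: 50 μL brought to 5000 μL → factor 5000/50 = 100
Overall dilution factor = 100 × 20 × 2 × 5 × 100 = 2 × 10^6
Final = 1.20 mg/mL / 2 × 10^6 = 6.000 × 10^-7 mg/mL = 0.600 ng/mL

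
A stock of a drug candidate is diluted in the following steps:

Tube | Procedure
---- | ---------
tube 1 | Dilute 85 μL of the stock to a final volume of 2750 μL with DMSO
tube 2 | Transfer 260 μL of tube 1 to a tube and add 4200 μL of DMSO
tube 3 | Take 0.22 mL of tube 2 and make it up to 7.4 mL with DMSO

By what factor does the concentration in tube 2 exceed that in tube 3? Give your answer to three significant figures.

Step 1: 85 μL brought to 2750 μL → factor 2750/85 = 32.353
Step 2: 260 μL + 4200 μL = 4460 μL total → factor 4460/260 = 17.154
Step 3: 0.22 mL brought to 7.4 mL → factor 7.4/0.22 = 33.636
Dilution factor to tube 2 = 554.98; to tube 3 = 18667
[tube 2]/[tube 3] = (factor to tube 3)/(factor to tube 2) = 18667/554.98 = 33.6

33.6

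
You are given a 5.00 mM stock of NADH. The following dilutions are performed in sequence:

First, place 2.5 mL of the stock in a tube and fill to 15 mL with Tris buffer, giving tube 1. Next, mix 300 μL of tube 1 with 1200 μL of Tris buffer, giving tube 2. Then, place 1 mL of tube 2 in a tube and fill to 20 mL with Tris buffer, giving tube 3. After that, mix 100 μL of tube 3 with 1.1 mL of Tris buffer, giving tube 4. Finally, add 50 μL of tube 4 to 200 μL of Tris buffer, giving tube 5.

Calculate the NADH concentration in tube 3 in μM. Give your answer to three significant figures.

8.33 μM

Step 1: 2.5 mL brought to 15 mL → factor 15/2.5 = 6
Step 2: 300 μL + 1200 μL = 1500 μL total → factor 1500/300 = 5
Step 3: 1 mL brought to 20 mL → factor 20/1 = 20
Dilution factor through tube 3 = 6 × 5 × 20 = 600
[tube 3] = 5.00 mM / 600 = 0.008333 mM = 8.33 μM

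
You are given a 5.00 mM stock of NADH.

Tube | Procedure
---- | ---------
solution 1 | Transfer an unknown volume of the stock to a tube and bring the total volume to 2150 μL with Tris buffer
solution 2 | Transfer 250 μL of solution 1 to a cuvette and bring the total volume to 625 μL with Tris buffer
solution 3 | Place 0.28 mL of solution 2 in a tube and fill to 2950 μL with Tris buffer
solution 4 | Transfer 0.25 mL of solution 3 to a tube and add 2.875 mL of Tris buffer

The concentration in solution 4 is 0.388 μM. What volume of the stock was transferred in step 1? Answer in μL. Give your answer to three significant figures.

Step 1: v brought to 2150 μL → factor = 2150 μL/v
Step 2: 250 μL brought to 625 μL → factor 625/250 = 2.5
Step 3: 0.28 mL brought to 2950 μL → factor 2.95/0.28 = 10.536
Step 4: 0.25 mL + 2.875 mL = 3.125 mL total → factor 3.125/0.25 = 12.5
Product of known-step factors = 329.24
Overall factor = 5.00 mM / (0.388 μM) = 12887
Step-1 factor = 12887 / 329.24 = 39.14
v = 2150 μL / 39.14 = 54.9 μL

54.9 μL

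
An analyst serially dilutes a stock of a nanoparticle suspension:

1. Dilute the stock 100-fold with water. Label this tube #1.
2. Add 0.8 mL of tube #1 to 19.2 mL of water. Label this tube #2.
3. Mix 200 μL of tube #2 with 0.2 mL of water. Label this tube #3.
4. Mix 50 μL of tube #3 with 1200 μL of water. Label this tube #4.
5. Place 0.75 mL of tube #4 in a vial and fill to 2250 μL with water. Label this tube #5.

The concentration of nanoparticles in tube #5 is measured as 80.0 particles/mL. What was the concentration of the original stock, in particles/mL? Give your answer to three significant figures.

3.00 × 10^7 particles/mL

Step 1: 100-fold → factor 100
Step 2: 0.8 mL + 19.2 mL = 20 mL total → factor 20/0.8 = 25
Step 3: 200 μL + 0.2 mL = 400 μL total → factor 400/200 = 2
Step 4: 50 μL + 1200 μL = 1250 μL total → factor 1250/50 = 25
Step 5: 0.75 mL brought to 2250 μL → factor 2.25/0.75 = 3
Overall dilution factor = 100 × 25 × 2 × 25 × 3 = 3.75 × 10^5
Stock = 80.0 particles/mL × 3.75 × 10^5 = 3.00 × 10^7 particles/mL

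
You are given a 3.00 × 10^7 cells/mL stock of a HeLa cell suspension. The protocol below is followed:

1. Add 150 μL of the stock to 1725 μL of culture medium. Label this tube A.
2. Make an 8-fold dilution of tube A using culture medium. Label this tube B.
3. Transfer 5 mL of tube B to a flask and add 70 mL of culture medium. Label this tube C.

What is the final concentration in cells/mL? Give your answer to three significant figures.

Step 1: 150 μL + 1725 μL = 1875 μL total → factor 1875/150 = 12.5
Step 2: 8-fold → factor 8
Step 3: 5 mL + 70 mL = 75 mL total → factor 75/5 = 15
Overall dilution factor = 12.5 × 8 × 15 = 1500
Final = 3.00 × 10^7 cells/mL / 1500 = 2.00 × 10^4 cells/mL

2.00 × 10^4 cells/mL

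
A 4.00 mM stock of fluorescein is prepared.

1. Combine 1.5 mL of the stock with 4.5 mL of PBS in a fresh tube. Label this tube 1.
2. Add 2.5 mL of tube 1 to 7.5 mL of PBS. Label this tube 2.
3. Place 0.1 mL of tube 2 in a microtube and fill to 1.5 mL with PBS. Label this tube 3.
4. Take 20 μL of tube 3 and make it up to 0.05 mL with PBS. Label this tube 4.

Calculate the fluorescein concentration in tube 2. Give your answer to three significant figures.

0.250 mM

Step 1: 1.5 mL + 4.5 mL = 6 mL total → factor 6/1.5 = 4
Step 2: 2.5 mL + 7.5 mL = 10 mL total → factor 10/2.5 = 4
Dilution factor through tube 2 = 4 × 4 = 16
[tube 2] = 4.00 mM / 16 = 0.250 mM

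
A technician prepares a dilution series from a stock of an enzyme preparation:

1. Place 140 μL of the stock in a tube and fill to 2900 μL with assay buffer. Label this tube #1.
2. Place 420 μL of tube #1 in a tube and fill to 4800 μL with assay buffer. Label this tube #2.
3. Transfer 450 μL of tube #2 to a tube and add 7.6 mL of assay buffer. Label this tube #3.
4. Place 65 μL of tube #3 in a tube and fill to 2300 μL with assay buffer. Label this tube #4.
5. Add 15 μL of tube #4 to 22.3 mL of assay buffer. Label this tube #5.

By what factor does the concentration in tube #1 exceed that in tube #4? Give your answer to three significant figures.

7.23 × 10^3

Step 1: 140 μL brought to 2900 μL → factor 2900/140 = 20.714
Step 2: 420 μL brought to 4800 μL → factor 4800/420 = 11.429
Step 3: 450 μL + 7.6 mL = 8050 μL total → factor 8050/450 = 17.889
Step 4: 65 μL brought to 2300 μL → factor 2300/65 = 35.385
Dilution factor to tube #1 = 20.714; to tube #4 = 1.4985 × 10^5
[tube #1]/[tube #4] = (factor to tube #4)/(factor to tube #1) = 1.4985 × 10^5/20.714 = 7.23 × 10^3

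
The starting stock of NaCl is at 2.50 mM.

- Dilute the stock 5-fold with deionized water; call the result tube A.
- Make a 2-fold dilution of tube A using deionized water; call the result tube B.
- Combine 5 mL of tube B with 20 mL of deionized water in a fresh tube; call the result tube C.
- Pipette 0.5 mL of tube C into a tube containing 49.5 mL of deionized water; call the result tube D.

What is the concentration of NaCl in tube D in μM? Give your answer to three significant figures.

0.500 μM

Step 1: 5-fold → factor 5
Step 2: 2-fold → factor 2
Step 3: 5 mL + 20 mL = 25 mL total → factor 25/5 = 5
Step 4: 0.5 mL + 49.5 mL = 50 mL total → factor 50/0.5 = 100
Overall dilution factor = 5 × 2 × 5 × 100 = 5000
Final = 2.50 mM / 5000 = 0.0005000 mM = 0.500 μM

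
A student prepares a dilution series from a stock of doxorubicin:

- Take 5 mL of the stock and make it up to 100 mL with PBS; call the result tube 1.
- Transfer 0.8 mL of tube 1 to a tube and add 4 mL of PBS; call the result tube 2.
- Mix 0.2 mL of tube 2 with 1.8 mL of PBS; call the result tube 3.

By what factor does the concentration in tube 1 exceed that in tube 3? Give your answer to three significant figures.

60.0

Step 1: 5 mL brought to 100 mL → factor 100/5 = 20
Step 2: 0.8 mL + 4 mL = 4.8 mL total → factor 4.8/0.8 = 6
Step 3: 0.2 mL + 1.8 mL = 2 mL total → factor 2/0.2 = 10
Dilution factor to tube 1 = 20; to tube 3 = 1200
[tube 1]/[tube 3] = (factor to tube 3)/(factor to tube 1) = 1200/20 = 60.0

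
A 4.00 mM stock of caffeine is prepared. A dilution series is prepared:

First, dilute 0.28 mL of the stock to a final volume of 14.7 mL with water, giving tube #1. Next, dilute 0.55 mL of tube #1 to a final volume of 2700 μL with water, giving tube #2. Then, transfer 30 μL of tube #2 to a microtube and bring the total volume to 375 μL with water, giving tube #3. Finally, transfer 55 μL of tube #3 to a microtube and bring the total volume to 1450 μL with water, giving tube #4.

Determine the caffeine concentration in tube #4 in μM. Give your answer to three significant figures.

Step 1: 0.28 mL brought to 14.7 mL → factor 14.7/0.28 = 52.5
Step 2: 0.55 mL brought to 2700 μL → factor 2.7/0.55 = 4.9091
Step 3: 30 μL brought to 375 μL → factor 375/30 = 12.5
Step 4: 55 μL brought to 1450 μL → factor 1450/55 = 26.364
Overall dilution factor = 52.5 × 4.9091 × 12.5 × 26.364 = 84933
Final = 4.00 mM / 84933 = 4.710 × 10^-5 mM = 0.0471 μM

0.0471 μM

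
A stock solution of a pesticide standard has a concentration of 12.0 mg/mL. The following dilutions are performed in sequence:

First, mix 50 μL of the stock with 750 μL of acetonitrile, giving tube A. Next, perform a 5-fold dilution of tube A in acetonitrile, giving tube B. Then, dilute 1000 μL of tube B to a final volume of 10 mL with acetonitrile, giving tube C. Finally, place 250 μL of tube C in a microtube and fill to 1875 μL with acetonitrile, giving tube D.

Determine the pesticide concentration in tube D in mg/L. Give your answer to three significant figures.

Step 1: 50 μL + 750 μL = 800 μL total → factor 800/50 = 16
Step 2: 5-fold → factor 5
Step 3: 1000 μL brought to 10 mL → factor 10000/1000 = 10
Step 4: 250 μL brought to 1875 μL → factor 1875/250 = 7.5
Overall dilution factor = 16 × 5 × 10 × 7.5 = 6000
Final = 12.0 mg/mL / 6000 = 0.002000 mg/mL = 2.00 mg/L

2.00 mg/L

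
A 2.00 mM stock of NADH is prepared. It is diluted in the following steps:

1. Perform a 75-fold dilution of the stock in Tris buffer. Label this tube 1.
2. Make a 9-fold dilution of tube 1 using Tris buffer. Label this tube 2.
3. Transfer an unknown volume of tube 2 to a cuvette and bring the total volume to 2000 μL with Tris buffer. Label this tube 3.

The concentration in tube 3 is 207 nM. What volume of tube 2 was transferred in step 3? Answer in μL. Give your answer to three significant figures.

Step 1: 75-fold → factor 75
Step 2: 9-fold → factor 9
Step 3: v brought to 2000 μL → factor = 2000 μL/v
Product of known-step factors = 675
Overall factor = 2.00 mM / (207 nM) = 9661.8
Step-3 factor = 9661.8 / 675 = 14.314
v = 2000 μL / 14.314 = 140 μL

140 μL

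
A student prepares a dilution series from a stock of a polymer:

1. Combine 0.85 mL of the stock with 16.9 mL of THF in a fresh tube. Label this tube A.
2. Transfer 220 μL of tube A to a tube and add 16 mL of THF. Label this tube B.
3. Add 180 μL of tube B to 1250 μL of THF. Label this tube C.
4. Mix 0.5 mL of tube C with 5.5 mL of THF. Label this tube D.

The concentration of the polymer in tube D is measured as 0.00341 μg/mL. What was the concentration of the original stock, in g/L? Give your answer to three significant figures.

Step 1: 0.85 mL + 16.9 mL = 17.75 mL total → factor 17.75/0.85 = 20.882
Step 2: 220 μL + 16 mL = 16220 μL total → factor 16220/220 = 73.727
Step 3: 180 μL + 1250 μL = 1430 μL total → factor 1430/180 = 7.9444
Step 4: 0.5 mL + 5.5 mL = 6 mL total → factor 6/0.5 = 12
Overall dilution factor = 20.882 × 73.727 × 7.9444 × 12 = 1.4678 × 10^5
Stock = 0.00341 μg/mL × 1.4678 × 10^5 = 500.5 μg/mL = 0.501 g/L

0.501 g/L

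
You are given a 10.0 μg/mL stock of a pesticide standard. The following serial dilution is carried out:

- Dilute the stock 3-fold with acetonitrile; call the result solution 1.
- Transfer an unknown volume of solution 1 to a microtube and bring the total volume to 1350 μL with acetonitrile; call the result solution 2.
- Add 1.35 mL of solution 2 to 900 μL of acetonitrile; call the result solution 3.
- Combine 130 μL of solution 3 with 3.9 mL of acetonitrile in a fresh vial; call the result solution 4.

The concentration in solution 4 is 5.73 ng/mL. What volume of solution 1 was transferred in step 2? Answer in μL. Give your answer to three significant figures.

Step 1: 3-fold → factor 3
Step 2: v brought to 1350 μL → factor = 1350 μL/v
Step 3: 1.35 mL + 900 μL = 2.25 mL total → factor 2.25/1.35 = 1.6667
Step 4: 130 μL + 3.9 mL = 4030 μL total → factor 4030/130 = 31
Product of known-step factors = 155
Overall factor = 10.0 μg/mL / (5.73 ng/mL) = 1745.2
Step-2 factor = 1745.2 / 155 = 11.259
v = 1350 μL / 11.259 = 120 μL

120 μL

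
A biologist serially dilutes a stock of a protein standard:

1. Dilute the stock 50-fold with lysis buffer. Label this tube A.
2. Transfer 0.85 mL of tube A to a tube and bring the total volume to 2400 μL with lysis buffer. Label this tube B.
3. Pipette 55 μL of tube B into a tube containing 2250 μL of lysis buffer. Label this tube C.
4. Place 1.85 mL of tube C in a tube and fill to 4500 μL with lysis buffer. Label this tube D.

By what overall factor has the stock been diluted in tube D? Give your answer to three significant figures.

1.44 × 10^4

Step 1: 50-fold → factor 50
Step 2: 0.85 mL brought to 2400 μL → factor 2.4/0.85 = 2.8235
Step 3: 55 μL + 2250 μL = 2305 μL total → factor 2305/55 = 41.909
Step 4: 1.85 mL brought to 4500 μL → factor 4.5/1.85 = 2.4324
Overall dilution factor = 50 × 2.8235 × 41.909 × 2.4324 = 14392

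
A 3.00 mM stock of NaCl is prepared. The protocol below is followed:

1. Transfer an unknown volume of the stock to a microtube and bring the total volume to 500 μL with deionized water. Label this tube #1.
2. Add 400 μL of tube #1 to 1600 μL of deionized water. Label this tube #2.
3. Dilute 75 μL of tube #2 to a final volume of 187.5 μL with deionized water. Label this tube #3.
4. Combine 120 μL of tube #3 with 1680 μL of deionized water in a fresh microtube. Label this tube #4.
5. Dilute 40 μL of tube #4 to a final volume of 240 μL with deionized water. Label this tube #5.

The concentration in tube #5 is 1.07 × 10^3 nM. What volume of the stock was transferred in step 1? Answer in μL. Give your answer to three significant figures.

201 μL

Step 1: v brought to 500 μL → factor = 500 μL/v
Step 2: 400 μL + 1600 μL = 2000 μL total → factor 2000/400 = 5
Step 3: 75 μL brought to 187.5 μL → factor 187.5/75 = 2.5
Step 4: 120 μL + 1680 μL = 1800 μL total → factor 1800/120 = 15
Step 5: 40 μL brought to 240 μL → factor 240/40 = 6
Product of known-step factors = 1125
Overall factor = 3.00 mM / (1.07 × 10^3 nM) = 2803.7
Step-1 factor = 2803.7 / 1125 = 2.4922
v = 500 μL / 2.4922 = 201 μL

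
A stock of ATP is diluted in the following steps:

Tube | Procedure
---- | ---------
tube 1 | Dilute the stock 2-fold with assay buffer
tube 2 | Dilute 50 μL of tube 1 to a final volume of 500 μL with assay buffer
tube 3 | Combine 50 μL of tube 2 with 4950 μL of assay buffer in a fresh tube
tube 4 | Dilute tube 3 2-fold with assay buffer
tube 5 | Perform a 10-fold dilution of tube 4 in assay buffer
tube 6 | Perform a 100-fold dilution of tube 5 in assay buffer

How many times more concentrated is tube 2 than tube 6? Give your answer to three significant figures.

2.00 × 10^5

Step 1: 2-fold → factor 2
Step 2: 50 μL brought to 500 μL → factor 500/50 = 10
Step 3: 50 μL + 4950 μL = 5000 μL total → factor 5000/50 = 100
Step 4: 2-fold → factor 2
Step 5: 10-fold → factor 10
Step 6: 100-fold → factor 100
Dilution factor to tube 2 = 20; to tube 6 = 4 × 10^6
[tube 2]/[tube 6] = (factor to tube 6)/(factor to tube 2) = 4 × 10^6/20 = 2.00 × 10^5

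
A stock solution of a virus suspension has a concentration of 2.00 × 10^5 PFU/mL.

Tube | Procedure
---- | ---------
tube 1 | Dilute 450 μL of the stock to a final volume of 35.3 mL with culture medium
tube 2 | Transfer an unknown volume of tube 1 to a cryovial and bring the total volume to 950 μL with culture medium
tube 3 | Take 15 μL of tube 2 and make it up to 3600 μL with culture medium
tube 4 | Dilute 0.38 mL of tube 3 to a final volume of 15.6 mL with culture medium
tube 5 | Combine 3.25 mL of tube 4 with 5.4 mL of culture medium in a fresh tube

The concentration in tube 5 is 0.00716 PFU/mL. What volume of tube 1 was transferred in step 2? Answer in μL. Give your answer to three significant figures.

70.0 μL

Step 1: 450 μL brought to 35.3 mL → factor 35300/450 = 78.444
Step 2: v brought to 950 μL → factor = 950 μL/v
Step 3: 15 μL brought to 3600 μL → factor 3600/15 = 240
Step 4: 0.38 mL brought to 15.6 mL → factor 15.6/0.38 = 41.053
Step 5: 3.25 mL + 5.4 mL = 8.65 mL total → factor 8.65/3.25 = 2.6615
Product of known-step factors = 2.0571 × 10^6
Overall factor = 2.00 × 10^5 PFU/mL / (0.00716 PFU/mL) = 2.7933 × 10^7
Step-2 factor = 2.7933 × 10^7 / 2.0571 × 10^6 = 13.579
v = 950 μL / 13.579 = 70.0 μL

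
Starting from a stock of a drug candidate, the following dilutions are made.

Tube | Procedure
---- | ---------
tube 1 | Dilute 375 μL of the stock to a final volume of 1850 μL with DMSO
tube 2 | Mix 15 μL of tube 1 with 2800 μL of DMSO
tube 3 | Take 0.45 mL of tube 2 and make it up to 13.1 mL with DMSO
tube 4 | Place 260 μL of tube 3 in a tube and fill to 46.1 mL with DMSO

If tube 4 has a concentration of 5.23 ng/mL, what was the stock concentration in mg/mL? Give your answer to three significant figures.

25.0 mg/mL

Step 1: 375 μL brought to 1850 μL → factor 1850/375 = 4.9333
Step 2: 15 μL + 2800 μL = 2815 μL total → factor 2815/15 = 187.67
Step 3: 0.45 mL brought to 13.1 mL → factor 13.1/0.45 = 29.111
Step 4: 260 μL brought to 46.1 mL → factor 46100/260 = 177.31
Overall dilution factor = 4.9333 × 187.67 × 29.111 × 177.31 = 4.7787 × 10^6
Stock = 5.23 ng/mL × 4.7787 × 10^6 = 2.499 × 10^7 ng/mL = 25.0 mg/mL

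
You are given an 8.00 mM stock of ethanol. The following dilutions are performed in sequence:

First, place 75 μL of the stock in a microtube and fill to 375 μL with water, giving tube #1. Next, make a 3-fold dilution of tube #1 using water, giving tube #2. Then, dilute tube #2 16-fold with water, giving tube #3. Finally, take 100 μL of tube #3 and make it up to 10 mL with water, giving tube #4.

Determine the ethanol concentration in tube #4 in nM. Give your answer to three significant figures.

Step 1: 75 μL brought to 375 μL → factor 375/75 = 5
Step 2: 3-fold → factor 3
Step 3: 16-fold → factor 16
Step 4: 100 μL brought to 10 mL → factor 10000/100 = 100
Overall dilution factor = 5 × 3 × 16 × 100 = 24000
Final = 8.00 mM / 24000 = 0.0003333 mM = 333 nM

333 nM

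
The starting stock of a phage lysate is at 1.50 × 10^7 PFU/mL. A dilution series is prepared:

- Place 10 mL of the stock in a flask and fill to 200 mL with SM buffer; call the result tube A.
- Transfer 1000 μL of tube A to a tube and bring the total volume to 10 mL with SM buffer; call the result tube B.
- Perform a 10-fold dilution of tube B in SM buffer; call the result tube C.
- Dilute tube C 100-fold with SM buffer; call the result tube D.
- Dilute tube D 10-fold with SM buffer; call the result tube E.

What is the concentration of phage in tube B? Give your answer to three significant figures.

Step 1: 10 mL brought to 200 mL → factor 200/10 = 20
Step 2: 1000 μL brought to 10 mL → factor 10000/1000 = 10
Dilution factor through tube B = 20 × 10 = 200
[tube B] = 1.50 × 10^7 PFU/mL / 200 = 7.50 × 10^4 PFU/mL

7.50 × 10^4 PFU/mL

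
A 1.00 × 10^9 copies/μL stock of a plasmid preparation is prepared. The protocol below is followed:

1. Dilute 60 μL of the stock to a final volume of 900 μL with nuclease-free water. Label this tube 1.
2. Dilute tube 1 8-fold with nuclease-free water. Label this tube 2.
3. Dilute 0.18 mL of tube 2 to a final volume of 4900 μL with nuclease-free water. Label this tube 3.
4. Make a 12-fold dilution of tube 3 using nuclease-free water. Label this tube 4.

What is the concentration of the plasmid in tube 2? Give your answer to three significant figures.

8.33 × 10^6 copies/μL

Step 1: 60 μL brought to 900 μL → factor 900/60 = 15
Step 2: 8-fold → factor 8
Dilution factor through tube 2 = 15 × 8 = 120
[tube 2] = 1.00 × 10^9 copies/μL / 120 = 8.33 × 10^6 copies/μL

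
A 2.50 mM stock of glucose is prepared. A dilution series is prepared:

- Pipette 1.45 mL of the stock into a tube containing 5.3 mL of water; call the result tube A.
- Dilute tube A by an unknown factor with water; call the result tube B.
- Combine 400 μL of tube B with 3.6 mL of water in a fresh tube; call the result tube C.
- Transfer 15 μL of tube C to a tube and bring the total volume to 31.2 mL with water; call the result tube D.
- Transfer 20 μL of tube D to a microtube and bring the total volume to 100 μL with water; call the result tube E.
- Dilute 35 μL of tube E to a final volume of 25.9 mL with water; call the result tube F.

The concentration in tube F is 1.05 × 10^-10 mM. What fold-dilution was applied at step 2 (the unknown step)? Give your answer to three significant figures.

66.5-fold

Step 1: 1.45 mL + 5.3 mL = 6.75 mL total → factor 6.75/1.45 = 4.6552
Step 2: unknown factor x
Step 3: 400 μL + 3.6 mL = 4000 μL total → factor 4000/400 = 10
Step 4: 15 μL brought to 31.2 mL → factor 31200/15 = 2080
Step 5: 20 μL brought to 100 μL → factor 100/20 = 5
Step 6: 35 μL brought to 25.9 mL → factor 25900/35 = 740
Product of known-step factors = 3.5826 × 10^8
Overall factor = 2.50 mM / (1.05 × 10^-10 mM) = 2.381 × 10^10
x = 2.381 × 10^10 / 3.5826 × 10^8 = 66.5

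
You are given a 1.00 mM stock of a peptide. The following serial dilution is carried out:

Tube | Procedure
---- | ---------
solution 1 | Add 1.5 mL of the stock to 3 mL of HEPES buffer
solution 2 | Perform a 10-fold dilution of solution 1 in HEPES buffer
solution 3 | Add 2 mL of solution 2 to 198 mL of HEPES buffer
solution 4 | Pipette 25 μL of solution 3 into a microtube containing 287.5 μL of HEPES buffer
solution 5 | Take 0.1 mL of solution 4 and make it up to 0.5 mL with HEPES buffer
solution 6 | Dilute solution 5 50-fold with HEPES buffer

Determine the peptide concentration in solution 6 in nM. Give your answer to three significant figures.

0.107 nM

Step 1: 1.5 mL + 3 mL = 4.5 mL total → factor 4.5/1.5 = 3
Step 2: 10-fold → factor 10
Step 3: 2 mL + 198 mL = 200 mL total → factor 200/2 = 100
Step 4: 25 μL + 287.5 μL = 312.5 μL total → factor 312.5/25 = 12.5
Step 5: 0.1 mL brought to 0.5 mL → factor 0.5/0.1 = 5
Step 6: 50-fold → factor 50
Overall dilution factor = 3 × 10 × 100 × 12.5 × 5 × 50 = 9.375 × 10^6
Final = 1.00 mM / 9.375 × 10^6 = 1.067 × 10^-7 mM = 0.107 nM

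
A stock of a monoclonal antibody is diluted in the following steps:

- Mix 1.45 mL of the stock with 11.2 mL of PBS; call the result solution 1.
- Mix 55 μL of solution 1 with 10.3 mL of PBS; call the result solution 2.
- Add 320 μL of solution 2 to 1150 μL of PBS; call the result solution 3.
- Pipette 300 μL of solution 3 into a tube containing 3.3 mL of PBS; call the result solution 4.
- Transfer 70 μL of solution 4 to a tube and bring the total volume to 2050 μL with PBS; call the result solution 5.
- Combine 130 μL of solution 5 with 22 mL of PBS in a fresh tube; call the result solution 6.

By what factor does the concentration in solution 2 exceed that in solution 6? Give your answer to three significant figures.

2.75 × 10^5

Step 1: 1.45 mL + 11.2 mL = 12.65 mL total → factor 12.65/1.45 = 8.7241
Step 2: 55 μL + 10.3 mL = 10355 μL total → factor 10355/55 = 188.27
Step 3: 320 μL + 1150 μL = 1470 μL total → factor 1470/320 = 4.5938
Step 4: 300 μL + 3.3 mL = 3600 μL total → factor 3600/300 = 12
Step 5: 70 μL brought to 2050 μL → factor 2050/70 = 29.286
Step 6: 130 μL + 22 mL = 22130 μL total → factor 22130/130 = 170.23
Dilution factor to solution 2 = 1642.5; to solution 6 = 4.5139 × 10^8
[solution 2]/[solution 6] = (factor to solution 6)/(factor to solution 2) = 4.5139 × 10^8/1642.5 = 2.75 × 10^5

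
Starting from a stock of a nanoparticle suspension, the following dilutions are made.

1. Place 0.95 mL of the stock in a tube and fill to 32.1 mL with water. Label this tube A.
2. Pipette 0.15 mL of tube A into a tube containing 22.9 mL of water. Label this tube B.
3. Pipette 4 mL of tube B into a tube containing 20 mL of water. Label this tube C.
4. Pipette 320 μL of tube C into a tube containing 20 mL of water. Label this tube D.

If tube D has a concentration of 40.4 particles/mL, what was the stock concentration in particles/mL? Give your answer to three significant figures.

7.99 × 10^7 particles/mL

Step 1: 0.95 mL brought to 32.1 mL → factor 32.1/0.95 = 33.789
Step 2: 0.15 mL + 22.9 mL = 23.05 mL total → factor 23.05/0.15 = 153.67
Step 3: 4 mL + 20 mL = 24 mL total → factor 24/4 = 6
Step 4: 320 μL + 20 mL = 20320 μL total → factor 20320/320 = 63.5
Overall dilution factor = 33.789 × 153.67 × 6 × 63.5 = 1.9783 × 10^6
Stock = 40.4 particles/mL × 1.9783 × 10^6 = 7.99 × 10^7 particles/mL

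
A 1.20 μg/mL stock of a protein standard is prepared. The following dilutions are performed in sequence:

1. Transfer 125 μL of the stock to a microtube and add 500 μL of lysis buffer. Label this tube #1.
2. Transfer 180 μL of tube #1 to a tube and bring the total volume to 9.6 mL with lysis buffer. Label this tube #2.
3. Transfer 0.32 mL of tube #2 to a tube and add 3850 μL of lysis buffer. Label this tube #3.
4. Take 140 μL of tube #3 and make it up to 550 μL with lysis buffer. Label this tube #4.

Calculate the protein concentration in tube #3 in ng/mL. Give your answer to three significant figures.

Step 1: 125 μL + 500 μL = 625 μL total → factor 625/125 = 5
Step 2: 180 μL brought to 9.6 mL → factor 9600/180 = 53.333
Step 3: 0.32 mL + 3850 μL = 4.17 mL total → factor 4.17/0.32 = 13.031
Dilution factor through tube #3 = 5 × 53.333 × 13.031 = 3475
[tube #3] = 1.20 μg/mL / 3475 = 0.0003453 μg/mL = 0.345 ng/mL

0.345 ng/mL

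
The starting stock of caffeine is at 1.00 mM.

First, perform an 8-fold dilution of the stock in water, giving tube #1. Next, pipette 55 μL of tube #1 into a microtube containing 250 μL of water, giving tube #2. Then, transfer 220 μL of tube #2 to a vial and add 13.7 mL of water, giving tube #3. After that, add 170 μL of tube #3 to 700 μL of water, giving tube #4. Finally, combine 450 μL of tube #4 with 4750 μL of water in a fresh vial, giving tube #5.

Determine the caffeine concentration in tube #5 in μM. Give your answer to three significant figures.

Step 1: 8-fold → factor 8
Step 2: 55 μL + 250 μL = 305 μL total → factor 305/55 = 5.5455
Step 3: 220 μL + 13.7 mL = 13920 μL total → factor 13920/220 = 63.273
Step 4: 170 μL + 700 μL = 870 μL total → factor 870/170 = 5.1176
Step 5: 450 μL + 4750 μL = 5200 μL total → factor 5200/450 = 11.556
Overall dilution factor = 8 × 5.5455 × 63.273 × 5.1176 × 11.556 = 1.66 × 10^5
Final = 1.00 mM / 1.66 × 10^5 = 6.024 × 10^-6 mM = 0.00602 μM

0.00602 μM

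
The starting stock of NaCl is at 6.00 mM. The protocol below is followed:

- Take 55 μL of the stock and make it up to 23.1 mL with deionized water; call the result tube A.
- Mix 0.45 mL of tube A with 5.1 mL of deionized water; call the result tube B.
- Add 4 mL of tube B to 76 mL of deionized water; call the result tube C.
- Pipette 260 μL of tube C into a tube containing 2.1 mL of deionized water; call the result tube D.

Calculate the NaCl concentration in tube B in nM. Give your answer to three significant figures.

1.16 × 10^3 nM

Step 1: 55 μL brought to 23.1 mL → factor 23100/55 = 420
Step 2: 0.45 mL + 5.1 mL = 5.55 mL total → factor 5.55/0.45 = 12.333
Dilution factor through tube B = 420 × 12.333 = 5180
[tube B] = 6.00 mM / 5180 = 0.001158 mM = 1.16 × 10^3 nM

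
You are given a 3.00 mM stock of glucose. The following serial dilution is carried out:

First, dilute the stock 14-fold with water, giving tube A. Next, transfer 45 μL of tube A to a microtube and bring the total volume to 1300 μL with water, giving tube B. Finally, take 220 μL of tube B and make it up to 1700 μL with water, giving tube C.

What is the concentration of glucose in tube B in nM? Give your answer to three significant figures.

7.42 × 10^3 nM

Step 1: 14-fold → factor 14
Step 2: 45 μL brought to 1300 μL → factor 1300/45 = 28.889
Dilution factor through tube B = 14 × 28.889 = 404.44
[tube B] = 3.00 mM / 404.44 = 0.007418 mM = 7.42 × 10^3 nM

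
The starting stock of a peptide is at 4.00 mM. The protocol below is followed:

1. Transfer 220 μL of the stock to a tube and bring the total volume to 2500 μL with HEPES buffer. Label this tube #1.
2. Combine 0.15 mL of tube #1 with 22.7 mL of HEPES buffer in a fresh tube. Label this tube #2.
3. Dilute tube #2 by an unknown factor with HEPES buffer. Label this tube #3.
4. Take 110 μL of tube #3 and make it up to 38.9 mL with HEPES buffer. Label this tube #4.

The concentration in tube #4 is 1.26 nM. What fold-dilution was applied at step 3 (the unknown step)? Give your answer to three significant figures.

Step 1: 220 μL brought to 2500 μL → factor 2500/220 = 11.364
Step 2: 0.15 mL + 22.7 mL = 22.85 mL total → factor 22.85/0.15 = 152.33
Step 3: unknown factor x
Step 4: 110 μL brought to 38.9 mL → factor 38900/110 = 353.64
Product of known-step factors = 6.1217 × 10^5
Overall factor = 4.00 mM / (1.26 nM) = 3.1746 × 10^6
x = 3.1746 × 10^6 / 6.1217 × 10^5 = 5.19

5.19-fold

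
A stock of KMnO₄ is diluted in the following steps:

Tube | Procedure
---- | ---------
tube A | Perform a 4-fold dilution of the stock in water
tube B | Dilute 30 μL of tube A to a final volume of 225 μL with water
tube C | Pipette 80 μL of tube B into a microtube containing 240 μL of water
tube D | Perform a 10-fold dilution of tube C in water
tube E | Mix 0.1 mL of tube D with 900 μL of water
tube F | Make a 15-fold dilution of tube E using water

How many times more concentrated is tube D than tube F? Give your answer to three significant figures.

150

Step 1: 4-fold → factor 4
Step 2: 30 μL brought to 225 μL → factor 225/30 = 7.5
Step 3: 80 μL + 240 μL = 320 μL total → factor 320/80 = 4
Step 4: 10-fold → factor 10
Step 5: 0.1 mL + 900 μL = 1 mL total → factor 1/0.1 = 10
Step 6: 15-fold → factor 15
Dilution factor to tube D = 1200; to tube F = 1.8 × 10^5
[tube D]/[tube F] = (factor to tube F)/(factor to tube D) = 1.8 × 10^5/1200 = 150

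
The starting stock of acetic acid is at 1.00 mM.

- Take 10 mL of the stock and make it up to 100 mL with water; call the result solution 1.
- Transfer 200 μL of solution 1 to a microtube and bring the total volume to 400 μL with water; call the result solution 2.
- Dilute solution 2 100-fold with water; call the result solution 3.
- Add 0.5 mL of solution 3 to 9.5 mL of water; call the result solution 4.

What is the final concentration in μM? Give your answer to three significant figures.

Step 1: 10 mL brought to 100 mL → factor 100/10 = 10
Step 2: 200 μL brought to 400 μL → factor 400/200 = 2
Step 3: 100-fold → factor 100
Step 4: 0.5 mL + 9.5 mL = 10 mL total → factor 10/0.5 = 20
Overall dilution factor = 10 × 2 × 100 × 20 = 40000
Final = 1.00 mM / 40000 = 2.500 × 10^-5 mM = 0.0250 μM

0.0250 μM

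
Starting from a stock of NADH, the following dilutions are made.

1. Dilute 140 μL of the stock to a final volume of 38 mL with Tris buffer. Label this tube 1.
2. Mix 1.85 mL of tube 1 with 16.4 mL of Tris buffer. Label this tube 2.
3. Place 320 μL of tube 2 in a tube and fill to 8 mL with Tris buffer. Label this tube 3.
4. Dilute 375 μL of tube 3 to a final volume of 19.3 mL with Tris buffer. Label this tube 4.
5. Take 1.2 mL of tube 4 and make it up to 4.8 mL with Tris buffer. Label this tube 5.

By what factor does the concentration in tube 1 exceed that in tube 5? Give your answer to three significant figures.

5.08 × 10^4

Step 1: 140 μL brought to 38 mL → factor 38000/140 = 271.43
Step 2: 1.85 mL + 16.4 mL = 18.25 mL total → factor 18.25/1.85 = 9.8649
Step 3: 320 μL brought to 8 mL → factor 8000/320 = 25
Step 4: 375 μL brought to 19.3 mL → factor 19300/375 = 51.467
Step 5: 1.2 mL brought to 4.8 mL → factor 4.8/1.2 = 4
Dilution factor to tube 1 = 271.43; to tube 5 = 1.3781 × 10^7
[tube 1]/[tube 5] = (factor to tube 5)/(factor to tube 1) = 1.3781 × 10^7/271.43 = 5.08 × 10^4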